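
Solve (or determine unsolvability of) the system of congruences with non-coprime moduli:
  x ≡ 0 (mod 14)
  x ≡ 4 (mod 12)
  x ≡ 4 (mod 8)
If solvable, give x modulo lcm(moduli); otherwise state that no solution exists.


Moduli 14, 12, 8 are not pairwise coprime, so CRT works modulo lcm(m_i) when all pairwise compatibility conditions hold.
Pairwise compatibility: gcd(m_i, m_j) must divide a_i - a_j for every pair.
Merge one congruence at a time:
  Start: x ≡ 0 (mod 14).
  Combine with x ≡ 4 (mod 12): gcd(14, 12) = 2; 4 - 0 = 4, which IS divisible by 2, so compatible.
    Write x = 0 + 14·t and substitute into x ≡ 4 (mod 12): 14·t ≡ 4 − 0 = 4 (mod 12).
    Divide the congruence (and modulus) by g = 2: 7·t ≡ 2 (mod 6).
    Reduce coefficients mod 6: 1·t ≡ 2 (mod 6).
    So t ≡ 2 (mod 6).
    Then x = 0 + 14·2 = 28, valid modulo lcm(14, 12) = 84: x ≡ 28 (mod 84).
  Combine with x ≡ 4 (mod 8): gcd(84, 8) = 4; 4 - 28 = -24, which IS divisible by 4, so compatible.
    Write x = 28 + 84·t and substitute into x ≡ 4 (mod 8): 84·t ≡ 4 − 28 = -24 (mod 8).
    Divide the congruence (and modulus) by g = 4: 21·t ≡ -6 (mod 2).
    Reduce coefficients mod 2: 1·t ≡ 0 (mod 2).
    So t ≡ 0 (mod 2).
    Then x = 28 + 84·0 = 28, valid modulo lcm(84, 8) = 168: x ≡ 28 (mod 168).
Verify: 28 mod 14 = 0, 28 mod 12 = 4, 28 mod 8 = 4.

x ≡ 28 (mod 168).


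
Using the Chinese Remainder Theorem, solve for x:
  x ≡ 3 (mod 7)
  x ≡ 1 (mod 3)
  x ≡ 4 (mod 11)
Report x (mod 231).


Moduli 7, 3, 11 are pairwise coprime; by CRT there is a unique solution modulo M = 7 · 3 · 11 = 231.
Solve pairwise, accumulating the modulus:
  Start with x ≡ 3 (mod 7).
  Combine with x ≡ 1 (mod 3): since gcd(7, 3) = 1, we get a unique residue mod 21.
    Write x = 3 + 7·t and substitute into x ≡ 1 (mod 3): 7·t ≡ 1 − 3 = -2 (mod 3).
    Reduce coefficients mod 3: 1·t ≡ 1 (mod 3).
    So t ≡ 1 (mod 3).
    Then x = 3 + 7·1 = 10, valid modulo lcm(7, 3) = 21: x ≡ 10 (mod 21).
  Combine with x ≡ 4 (mod 11): since gcd(21, 11) = 1, we get a unique residue mod 231.
    Write x = 10 + 21·t and substitute into x ≡ 4 (mod 11): 21·t ≡ 4 − 10 = -6 (mod 11).
    Reduce coefficients mod 11: 10·t ≡ 5 (mod 11).
    The inverse of 10 mod 11 is 10 (since 10·10 = 100 = 9·11 + 1), so t ≡ 10·5 = 50 ≡ 6 (mod 11).
    Then x = 10 + 21·6 = 136, valid modulo lcm(21, 11) = 231: x ≡ 136 (mod 231).
Verify: 136 mod 7 = 3 ✓, 136 mod 3 = 1 ✓, 136 mod 11 = 4 ✓.

x ≡ 136 (mod 231).


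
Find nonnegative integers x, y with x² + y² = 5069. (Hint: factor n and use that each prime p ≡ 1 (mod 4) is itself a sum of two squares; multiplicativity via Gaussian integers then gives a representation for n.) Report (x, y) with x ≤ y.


Step 1: Factor n = 5069 = 37 · 137.
Step 2: Check the mod-4 condition on each prime factor: 37 ≡ 1 (mod 4), exponent 1; 137 ≡ 1 (mod 4), exponent 1.
All primes ≡ 3 (mod 4) appear to even exponent (or don't appear), so by the two-squares theorem n IS expressible as a sum of two squares.
Step 3: Build a representation. Here n = 37 · 137 is a product of primes ≡ 1 (mod 4). Each prime p ≡ 1 (mod 4) is itself a sum of two squares; find a² by testing p − a² for a perfect square:
  37: 37 − 1² = 36 = 6² ⇒ 37 = 1² + 6².
  137: 137 − 1² = 136, 137 − 2² = 133, 137 − 3² = 128, 137 − 4² = 121 = 11² ⇒ 137 = 4² + 11².
  Combine using the Brahmagupta–Fibonacci identity (a² + b²)(c² + d²) = (ac − bd)² + (ad + bc)² = (ac + bd)² + (ad − bc)²:
  37 · 137 = 5069: from (1² + 6²)(4² + 11²), take (1·4 − 6·11, 1·11 + 6·4) = (4 − 66, 11 + 24) = (-62, 35); dropping signs (only squares matter) gives (62, 35); check 62² + 35² = 3844 + 1225 = 5069 ✓.
Step 4: Order so x ≤ y and verify: 35² + 62² = 1225 + 3844 = 5069 = n. ✓

n = 5069 = 35² + 62² (one valid representation with x ≤ y).


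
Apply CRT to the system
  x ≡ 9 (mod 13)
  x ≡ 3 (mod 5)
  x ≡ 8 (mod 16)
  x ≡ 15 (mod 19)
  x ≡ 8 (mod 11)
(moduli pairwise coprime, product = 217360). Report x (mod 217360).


Product of moduli M = 13 · 5 · 16 · 19 · 11 = 217360.
Merge one congruence at a time:
  Start: x ≡ 9 (mod 13).
  Combine with x ≡ 3 (mod 5); new modulus lcm = 65.
    Write x = 9 + 13·t and substitute into x ≡ 3 (mod 5): 13·t ≡ 3 − 9 = -6 (mod 5).
    Reduce coefficients mod 5: 3·t ≡ 4 (mod 5).
    The inverse of 3 mod 5 is 2 (since 3·2 = 6 = 1·5 + 1), so t ≡ 2·4 = 8 ≡ 3 (mod 5).
    Then x = 9 + 13·3 = 48, valid modulo lcm(13, 5) = 65: x ≡ 48 (mod 65).
  Combine with x ≡ 8 (mod 16); new modulus lcm = 1040.
    Write x = 48 + 65·t and substitute into x ≡ 8 (mod 16): 65·t ≡ 8 − 48 = -40 (mod 16).
    Reduce coefficients mod 16: 1·t ≡ 8 (mod 16).
    So t ≡ 8 (mod 16).
    Then x = 48 + 65·8 = 568, valid modulo lcm(65, 16) = 1040: x ≡ 568 (mod 1040).
  Combine with x ≡ 15 (mod 19); new modulus lcm = 19760.
    Write x = 568 + 1040·t and substitute into x ≡ 15 (mod 19): 1040·t ≡ 15 − 568 = -553 (mod 19).
    Reduce coefficients mod 19: 14·t ≡ 17 (mod 19).
    The inverse of 14 mod 19 is 15 (since 14·15 = 210 = 11·19 + 1), so t ≡ 15·17 = 255 ≡ 8 (mod 19).
    Then x = 568 + 1040·8 = 8888, valid modulo lcm(1040, 19) = 19760: x ≡ 8888 (mod 19760).
  Combine with x ≡ 8 (mod 11); new modulus lcm = 217360.
    Write x = 8888 + 19760·t and substitute into x ≡ 8 (mod 11): 19760·t ≡ 8 − 8888 = -8880 (mod 11).
    Reduce coefficients mod 11: 4·t ≡ 8 (mod 11).
    The inverse of 4 mod 11 is 3 (since 4·3 = 12 = 1·11 + 1), so t ≡ 3·8 = 24 ≡ 2 (mod 11).
    Then x = 8888 + 19760·2 = 48408, valid modulo lcm(19760, 11) = 217360: x ≡ 48408 (mod 217360).
Verify against each original: 48408 mod 13 = 9, 48408 mod 5 = 3, 48408 mod 16 = 8, 48408 mod 19 = 15, 48408 mod 11 = 8.

x ≡ 48408 (mod 217360).


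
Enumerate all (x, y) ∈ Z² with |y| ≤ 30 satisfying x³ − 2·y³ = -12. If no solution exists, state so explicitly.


The equation is x³ - 2y³ = -12. For fixed y, x³ = 2·y³ − 12, so a solution requires the RHS to be a perfect cube.
Strategy: iterate y from -30 to 30, compute RHS = 2·y³ − 12, and check whether it is a (positive or negative) perfect cube.
Check small values of y:
  y = 0: RHS = -12 is not a perfect cube.
  y = 1: RHS = -10 is not a perfect cube.
  y = -1: RHS = -14 is not a perfect cube.
  y = 2: RHS = 4 is not a perfect cube.
  y = -2: RHS = -28 is not a perfect cube.
  y = 3: RHS = 42 is not a perfect cube.
  y = -3: RHS = -66 is not a perfect cube.
Continuing the search up to |y| = 30 finds no solutions either.
No (x, y) in the scanned range satisfies the equation.

No integer solutions with |y| ≤ 30.


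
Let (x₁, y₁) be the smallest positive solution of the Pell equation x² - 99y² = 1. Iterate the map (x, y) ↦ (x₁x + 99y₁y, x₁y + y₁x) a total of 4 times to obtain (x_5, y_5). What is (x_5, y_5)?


Step 1: Find the fundamental solution (x₁, y₁) of x² - 99y² = 1.
  Expand √99 as a continued fraction. a₀ = ⌊√99⌋ = 9; iterate m_{k+1} = d_k·a_k − m_k, d_{k+1} = (99 − m_{k+1}²)/d_k, a_{k+1} = ⌊(a₀ + m_{k+1})/d_{k+1}⌋ (starting m₀ = 0, d₀ = 1), with convergents p_k = a_k·p_{k-1} + p_{k-2}, q_k = a_k·q_{k-1} + q_{k-2} (p₋₁ = 1, q₋₁ = 0):
  k = 0: a₀ = 9; p₀/q₀ = 9/1; p₀² − 99·q₀² = 81 − 99 = -18.
  k = 1: m = 9, d = 18, a = ⌊(9 + 9)/18⌋ = 1; p/q = (1·9 + 1)/(1·1 + 0) = 10/1; p² − 99·q² = 100 − 99 = 1.
  The first convergent with p² − 99·q² = 1 gives the fundamental solution (x₁, y₁) = (10, 1).
Step 2: Apply the recurrence (x_{n+1}, y_{n+1}) = (x₁x_n + 99y₁y_n, x₁y_n + y₁x_n) repeatedly.
  From (x_1, y_1) = (10, 1): x_2 = 10·10 + 99·1·1 = 199; y_2 = 10·1 + 1·10 = 20.
  From (x_2, y_2) = (199, 20): x_3 = 10·199 + 99·1·20 = 3970; y_3 = 10·20 + 1·199 = 399.
  From (x_3, y_3) = (3970, 399): x_4 = 10·3970 + 99·1·399 = 79201; y_4 = 10·399 + 1·3970 = 7960.
  From (x_4, y_4) = (79201, 7960): x_5 = 10·79201 + 99·1·7960 = 1580050; y_5 = 10·7960 + 1·79201 = 158801.
Step 3: Verify x_5² - 99·y_5² = 2496558002500 - 2496558002499 = 1 (should be 1). ✓

(x_1, y_1) = (10, 1); (x_5, y_5) = (1580050, 158801).


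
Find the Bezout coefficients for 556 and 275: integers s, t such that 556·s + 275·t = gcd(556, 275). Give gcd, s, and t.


Euclidean algorithm on (556, 275) — divide until remainder is 0:
  556 = 2 · 275 + 6
  275 = 45 · 6 + 5
  6 = 1 · 5 + 1
  5 = 5 · 1 + 0
gcd(556, 275) = 1.
Track Bezout coefficients alongside the remainders: start with r₀ = 556 = a·1 + b·0 (s = 1, t = 0) and r₁ = 275 = a·0 + b·1 (s = 0, t = 1); each new remainder r_{k+1} = r_{k-1} − q_k·r_k inherits s_{k+1} = s_{k-1} − q_k·s_k, t_{k+1} = t_{k-1} − q_k·t_k, so r_k = a·s_k + b·t_k at every step:
  q = 2: r = 6, s = 1 − 2·0 = 1, t = 0 − 2·1 = -2  (check: 556·1 + 275·(-2) = 6)
  q = 45: r = 5, s = 0 − 45·1 = -45, t = 1 − 45·(-2) = 91  (check: 556·(-45) + 275·91 = 5)
  q = 1: r = 1, s = 1 − 1·(-45) = 46, t = -2 − 1·91 = -93  (check: 556·46 + 275·(-93) = 1)
The row with r = 1 (the gcd) gives the Bezout coefficients s = 46, t = -93.
Result: 556 · (46) + 275 · (-93) = 1.

gcd(556, 275) = 1; s = 46, t = -93 (check: 556·46 + 275·(-93) = 1).


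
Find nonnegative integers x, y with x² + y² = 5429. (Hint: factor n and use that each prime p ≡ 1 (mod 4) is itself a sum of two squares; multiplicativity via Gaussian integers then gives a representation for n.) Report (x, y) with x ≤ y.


Step 1: Factor n = 5429 = 61 · 89.
Step 2: Check the mod-4 condition on each prime factor: 61 ≡ 1 (mod 4), exponent 1; 89 ≡ 1 (mod 4), exponent 1.
All primes ≡ 3 (mod 4) appear to even exponent (or don't appear), so by the two-squares theorem n IS expressible as a sum of two squares.
Step 3: Build a representation. Here n = 61 · 89 is a product of primes ≡ 1 (mod 4). Each prime p ≡ 1 (mod 4) is itself a sum of two squares; find a² by testing p − a² for a perfect square:
  61: 61 − 1² = 60, 61 − 2² = 57, 61 − 3² = 52, 61 − 4² = 45, 61 − 5² = 36 = 6² ⇒ 61 = 5² + 6².
  89: 89 − 1² = 88, 89 − 2² = 85, 89 − 3² = 80, 89 − 4² = 73, 89 − 5² = 64 = 8² ⇒ 89 = 5² + 8².
  Combine using the Brahmagupta–Fibonacci identity (a² + b²)(c² + d²) = (ac − bd)² + (ad + bc)² = (ac + bd)² + (ad − bc)²:
  61 · 89 = 5429: from (5² + 6²)(5² + 8²), take (5·5 − 6·8, 5·8 + 6·5) = (25 − 48, 40 + 30) = (-23, 70); dropping signs (only squares matter) gives (23, 70); check 23² + 70² = 529 + 4900 = 5429 ✓.
Step 4: Order so x ≤ y and verify: 23² + 70² = 529 + 4900 = 5429 = n. ✓

n = 5429 = 23² + 70² (one valid representation with x ≤ y).


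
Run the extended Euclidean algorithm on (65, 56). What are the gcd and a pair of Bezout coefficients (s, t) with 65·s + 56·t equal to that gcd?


Euclidean algorithm on (65, 56) — divide until remainder is 0:
  65 = 1 · 56 + 9
  56 = 6 · 9 + 2
  9 = 4 · 2 + 1
  2 = 2 · 1 + 0
gcd(65, 56) = 1.
Track Bezout coefficients alongside the remainders: start with r₀ = 65 = a·1 + b·0 (s = 1, t = 0) and r₁ = 56 = a·0 + b·1 (s = 0, t = 1); each new remainder r_{k+1} = r_{k-1} − q_k·r_k inherits s_{k+1} = s_{k-1} − q_k·s_k, t_{k+1} = t_{k-1} − q_k·t_k, so r_k = a·s_k + b·t_k at every step:
  q = 1: r = 9, s = 1 − 1·0 = 1, t = 0 − 1·1 = -1  (check: 65·1 + 56·(-1) = 9)
  q = 6: r = 2, s = 0 − 6·1 = -6, t = 1 − 6·(-1) = 7  (check: 65·(-6) + 56·7 = 2)
  q = 4: r = 1, s = 1 − 4·(-6) = 25, t = -1 − 4·7 = -29  (check: 65·25 + 56·(-29) = 1)
The row with r = 1 (the gcd) gives the Bezout coefficients s = 25, t = -29.
Result: 65 · (25) + 56 · (-29) = 1.

gcd(65, 56) = 1; s = 25, t = -29 (check: 65·25 + 56·(-29) = 1).


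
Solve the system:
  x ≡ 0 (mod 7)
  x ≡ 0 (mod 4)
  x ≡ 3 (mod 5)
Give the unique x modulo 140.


Moduli 7, 4, 5 are pairwise coprime; by CRT there is a unique solution modulo M = 7 · 4 · 5 = 140.
Solve pairwise, accumulating the modulus:
  Start with x ≡ 0 (mod 7).
  Combine with x ≡ 0 (mod 4): since gcd(7, 4) = 1, we get a unique residue mod 28.
    Write x = 0 + 7·t and substitute into x ≡ 0 (mod 4): 7·t ≡ 0 − 0 = 0 (mod 4).
    Reduce coefficients mod 4: 3·t ≡ 0 (mod 4).
    The inverse of 3 mod 4 is 3 (since 3·3 = 9 = 2·4 + 1), so t ≡ 3·0 = 0 ≡ 0 (mod 4).
    Then x = 0 + 7·0 = 0, valid modulo lcm(7, 4) = 28: x ≡ 0 (mod 28).
  Combine with x ≡ 3 (mod 5): since gcd(28, 5) = 1, we get a unique residue mod 140.
    Write x = 0 + 28·t and substitute into x ≡ 3 (mod 5): 28·t ≡ 3 − 0 = 3 (mod 5).
    Reduce coefficients mod 5: 3·t ≡ 3 (mod 5).
    The inverse of 3 mod 5 is 2 (since 3·2 = 6 = 1·5 + 1), so t ≡ 2·3 = 6 ≡ 1 (mod 5).
    Then x = 0 + 28·1 = 28, valid modulo lcm(28, 5) = 140: x ≡ 28 (mod 140).
Verify: 28 mod 7 = 0 ✓, 28 mod 4 = 0 ✓, 28 mod 5 = 3 ✓.

x ≡ 28 (mod 140).


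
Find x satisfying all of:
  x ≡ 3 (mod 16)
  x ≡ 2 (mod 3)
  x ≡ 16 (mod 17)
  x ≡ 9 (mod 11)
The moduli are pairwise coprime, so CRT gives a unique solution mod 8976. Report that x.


Product of moduli M = 16 · 3 · 17 · 11 = 8976.
Merge one congruence at a time:
  Start: x ≡ 3 (mod 16).
  Combine with x ≡ 2 (mod 3); new modulus lcm = 48.
    Write x = 3 + 16·t and substitute into x ≡ 2 (mod 3): 16·t ≡ 2 − 3 = -1 (mod 3).
    Reduce coefficients mod 3: 1·t ≡ 2 (mod 3).
    So t ≡ 2 (mod 3).
    Then x = 3 + 16·2 = 35, valid modulo lcm(16, 3) = 48: x ≡ 35 (mod 48).
  Combine with x ≡ 16 (mod 17); new modulus lcm = 816.
    Write x = 35 + 48·t and substitute into x ≡ 16 (mod 17): 48·t ≡ 16 − 35 = -19 (mod 17).
    Reduce coefficients mod 17: 14·t ≡ 15 (mod 17).
    The inverse of 14 mod 17 is 11 (since 14·11 = 154 = 9·17 + 1), so t ≡ 11·15 = 165 ≡ 12 (mod 17).
    Then x = 35 + 48·12 = 611, valid modulo lcm(48, 17) = 816: x ≡ 611 (mod 816).
  Combine with x ≡ 9 (mod 11); new modulus lcm = 8976.
    Write x = 611 + 816·t and substitute into x ≡ 9 (mod 11): 816·t ≡ 9 − 611 = -602 (mod 11).
    Reduce coefficients mod 11: 2·t ≡ 3 (mod 11).
    The inverse of 2 mod 11 is 6 (since 2·6 = 12 = 1·11 + 1), so t ≡ 6·3 = 18 ≡ 7 (mod 11).
    Then x = 611 + 816·7 = 6323, valid modulo lcm(816, 11) = 8976: x ≡ 6323 (mod 8976).
Verify against each original: 6323 mod 16 = 3, 6323 mod 3 = 2, 6323 mod 17 = 16, 6323 mod 11 = 9.

x ≡ 6323 (mod 8976).


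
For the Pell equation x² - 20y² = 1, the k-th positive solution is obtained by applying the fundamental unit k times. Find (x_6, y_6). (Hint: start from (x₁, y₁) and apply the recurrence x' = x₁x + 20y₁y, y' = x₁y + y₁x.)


Step 1: Find the fundamental solution (x₁, y₁) of x² - 20y² = 1.
  Expand √20 as a continued fraction. a₀ = ⌊√20⌋ = 4; iterate m_{k+1} = d_k·a_k − m_k, d_{k+1} = (20 − m_{k+1}²)/d_k, a_{k+1} = ⌊(a₀ + m_{k+1})/d_{k+1}⌋ (starting m₀ = 0, d₀ = 1), with convergents p_k = a_k·p_{k-1} + p_{k-2}, q_k = a_k·q_{k-1} + q_{k-2} (p₋₁ = 1, q₋₁ = 0):
  k = 0: a₀ = 4; p₀/q₀ = 4/1; p₀² − 20·q₀² = 16 − 20 = -4.
  k = 1: m = 4, d = 4, a = ⌊(4 + 4)/4⌋ = 2; p/q = (2·4 + 1)/(2·1 + 0) = 9/2; p² − 20·q² = 81 − 80 = 1.
  The first convergent with p² − 20·q² = 1 gives the fundamental solution (x₁, y₁) = (9, 2).
Step 2: Apply the recurrence (x_{n+1}, y_{n+1}) = (x₁x_n + 20y₁y_n, x₁y_n + y₁x_n) repeatedly.
  From (x_1, y_1) = (9, 2): x_2 = 9·9 + 20·2·2 = 161; y_2 = 9·2 + 2·9 = 36.
  From (x_2, y_2) = (161, 36): x_3 = 9·161 + 20·2·36 = 2889; y_3 = 9·36 + 2·161 = 646.
  From (x_3, y_3) = (2889, 646): x_4 = 9·2889 + 20·2·646 = 51841; y_4 = 9·646 + 2·2889 = 11592.
  From (x_4, y_4) = (51841, 11592): x_5 = 9·51841 + 20·2·11592 = 930249; y_5 = 9·11592 + 2·51841 = 208010.
  From (x_5, y_5) = (930249, 208010): x_6 = 9·930249 + 20·2·208010 = 16692641; y_6 = 9·208010 + 2·930249 = 3732588.
Step 3: Verify x_6² - 20·y_6² = 278644263554881 - 278644263554880 = 1 (should be 1). ✓

(x_1, y_1) = (9, 2); (x_6, y_6) = (16692641, 3732588).


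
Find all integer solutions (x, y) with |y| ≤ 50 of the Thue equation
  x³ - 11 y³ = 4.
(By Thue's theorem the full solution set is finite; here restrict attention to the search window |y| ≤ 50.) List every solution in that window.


The equation is x³ - 11y³ = 4. For fixed y, x³ = 11·y³ + 4, so a solution requires the RHS to be a perfect cube.
Strategy: iterate y from -50 to 50, compute RHS = 11·y³ + 4, and check whether it is a (positive or negative) perfect cube.
Check small values of y:
  y = 0: RHS = 4 is not a perfect cube.
  y = 1: RHS = 15 is not a perfect cube.
  y = -1: RHS = -7 is not a perfect cube.
  y = 2: RHS = 92 is not a perfect cube.
  y = -2: RHS = -84 is not a perfect cube.
  y = 3: RHS = 301 is not a perfect cube.
  y = -3: RHS = -293 is not a perfect cube.
Continuing the search up to |y| = 50 finds no solutions either.
No (x, y) in the scanned range satisfies the equation.

No integer solutions with |y| ≤ 50.


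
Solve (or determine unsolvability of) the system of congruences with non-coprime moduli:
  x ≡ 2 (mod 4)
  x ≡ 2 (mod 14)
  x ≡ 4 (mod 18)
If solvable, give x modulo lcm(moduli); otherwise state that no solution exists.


Moduli 4, 14, 18 are not pairwise coprime, so CRT works modulo lcm(m_i) when all pairwise compatibility conditions hold.
Pairwise compatibility: gcd(m_i, m_j) must divide a_i - a_j for every pair.
Merge one congruence at a time:
  Start: x ≡ 2 (mod 4).
  Combine with x ≡ 2 (mod 14): gcd(4, 14) = 2; 2 - 2 = 0, which IS divisible by 2, so compatible.
    Write x = 2 + 4·t and substitute into x ≡ 2 (mod 14): 4·t ≡ 2 − 2 = 0 (mod 14).
    Divide the congruence (and modulus) by g = 2: 2·t ≡ 0 (mod 7).
    The inverse of 2 mod 7 is 4 (since 2·4 = 8 = 1·7 + 1), so t ≡ 4·0 = 0 ≡ 0 (mod 7).
    Then x = 2 + 4·0 = 2, valid modulo lcm(4, 14) = 28: x ≡ 2 (mod 28).
  Combine with x ≡ 4 (mod 18): gcd(28, 18) = 2; 4 - 2 = 2, which IS divisible by 2, so compatible.
    Write x = 2 + 28·t and substitute into x ≡ 4 (mod 18): 28·t ≡ 4 − 2 = 2 (mod 18).
    Divide the congruence (and modulus) by g = 2: 14·t ≡ 1 (mod 9).
    Reduce coefficients mod 9: 5·t ≡ 1 (mod 9).
    The inverse of 5 mod 9 is 2 (since 5·2 = 10 = 1·9 + 1), so t ≡ 2·1 = 2 ≡ 2 (mod 9).
    Then x = 2 + 28·2 = 58, valid modulo lcm(28, 18) = 252: x ≡ 58 (mod 252).
Verify: 58 mod 4 = 2, 58 mod 14 = 2, 58 mod 18 = 4.

x ≡ 58 (mod 252).


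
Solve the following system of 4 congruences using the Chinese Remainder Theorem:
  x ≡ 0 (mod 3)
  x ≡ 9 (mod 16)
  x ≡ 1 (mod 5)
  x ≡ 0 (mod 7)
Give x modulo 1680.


Product of moduli M = 3 · 16 · 5 · 7 = 1680.
Merge one congruence at a time:
  Start: x ≡ 0 (mod 3).
  Combine with x ≡ 9 (mod 16); new modulus lcm = 48.
    Write x = 0 + 3·t and substitute into x ≡ 9 (mod 16): 3·t ≡ 9 − 0 = 9 (mod 16).
    The inverse of 3 mod 16 is 11 (since 3·11 = 33 = 2·16 + 1), so t ≡ 11·9 = 99 ≡ 3 (mod 16).
    Then x = 0 + 3·3 = 9, valid modulo lcm(3, 16) = 48: x ≡ 9 (mod 48).
  Combine with x ≡ 1 (mod 5); new modulus lcm = 240.
    Write x = 9 + 48·t and substitute into x ≡ 1 (mod 5): 48·t ≡ 1 − 9 = -8 (mod 5).
    Reduce coefficients mod 5: 3·t ≡ 2 (mod 5).
    The inverse of 3 mod 5 is 2 (since 3·2 = 6 = 1·5 + 1), so t ≡ 2·2 = 4 ≡ 4 (mod 5).
    Then x = 9 + 48·4 = 201, valid modulo lcm(48, 5) = 240: x ≡ 201 (mod 240).
  Combine with x ≡ 0 (mod 7); new modulus lcm = 1680.
    Write x = 201 + 240·t and substitute into x ≡ 0 (mod 7): 240·t ≡ 0 − 201 = -201 (mod 7).
    Reduce coefficients mod 7: 2·t ≡ 2 (mod 7).
    The inverse of 2 mod 7 is 4 (since 2·4 = 8 = 1·7 + 1), so t ≡ 4·2 = 8 ≡ 1 (mod 7).
    Then x = 201 + 240·1 = 441, valid modulo lcm(240, 7) = 1680: x ≡ 441 (mod 1680).
Verify against each original: 441 mod 3 = 0, 441 mod 16 = 9, 441 mod 5 = 1, 441 mod 7 = 0.

x ≡ 441 (mod 1680).


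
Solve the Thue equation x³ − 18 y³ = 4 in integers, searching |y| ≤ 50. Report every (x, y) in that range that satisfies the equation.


The equation is x³ - 18y³ = 4. For fixed y, x³ = 18·y³ + 4, so a solution requires the RHS to be a perfect cube.
Strategy: iterate y from -50 to 50, compute RHS = 18·y³ + 4, and check whether it is a (positive or negative) perfect cube.
Check small values of y:
  y = 0: RHS = 4 is not a perfect cube.
  y = 1: RHS = 22 is not a perfect cube.
  y = -1: RHS = -14 is not a perfect cube.
  y = 2: RHS = 148 is not a perfect cube.
  y = -2: RHS = -140 is not a perfect cube.
  y = 3: RHS = 490 is not a perfect cube.
  y = -3: RHS = -482 is not a perfect cube.
Continuing the search up to |y| = 50 finds no solutions either.
No (x, y) in the scanned range satisfies the equation.

No integer solutions with |y| ≤ 50.


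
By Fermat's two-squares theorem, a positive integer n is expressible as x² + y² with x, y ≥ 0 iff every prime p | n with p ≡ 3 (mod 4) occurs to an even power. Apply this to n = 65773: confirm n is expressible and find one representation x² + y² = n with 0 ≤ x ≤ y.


Step 1: Factor n = 65773 = 17 · 53 · 73.
Step 2: Check the mod-4 condition on each prime factor: 17 ≡ 1 (mod 4), exponent 1; 53 ≡ 1 (mod 4), exponent 1; 73 ≡ 1 (mod 4), exponent 1.
All primes ≡ 3 (mod 4) appear to even exponent (or don't appear), so by the two-squares theorem n IS expressible as a sum of two squares.
Step 3: Build a representation. Here n = 17 · 53 · 73 is a product of primes ≡ 1 (mod 4). Each prime p ≡ 1 (mod 4) is itself a sum of two squares; find a² by testing p − a² for a perfect square:
  17: 17 − 1² = 16 = 4² ⇒ 17 = 1² + 4².
  53: 53 − 1² = 52, 53 − 2² = 49 = 7² ⇒ 53 = 2² + 7².
  73: 73 − 1² = 72, 73 − 2² = 69, 73 − 3² = 64 = 8² ⇒ 73 = 3² + 8².
  Combine using the Brahmagupta–Fibonacci identity (a² + b²)(c² + d²) = (ac − bd)² + (ad + bc)² = (ac + bd)² + (ad − bc)²:
  17 · 53 = 901: from (1² + 4²)(2² + 7²), take (1·2 − 4·7, 1·7 + 4·2) = (2 − 28, 7 + 8) = (-26, 15); dropping signs (only squares matter) gives (26, 15); check 26² + 15² = 676 + 225 = 901 ✓.
  901 · 73 = 65773: from (26² + 15²)(3² + 8²), take (26·3 − 15·8, 26·8 + 15·3) = (78 − 120, 208 + 45) = (-42, 253); dropping signs (only squares matter) gives (42, 253); check 42² + 253² = 1764 + 64009 = 65773 ✓.
Step 4: Order so x ≤ y and verify: 42² + 253² = 1764 + 64009 = 65773 = n. ✓

n = 65773 = 42² + 253² (one valid representation with x ≤ y).


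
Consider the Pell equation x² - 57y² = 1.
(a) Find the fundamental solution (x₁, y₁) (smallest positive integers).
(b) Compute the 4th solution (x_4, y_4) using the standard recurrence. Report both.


Step 1: Find the fundamental solution (x₁, y₁) of x² - 57y² = 1.
  Expand √57 as a continued fraction. a₀ = ⌊√57⌋ = 7; iterate m_{k+1} = d_k·a_k − m_k, d_{k+1} = (57 − m_{k+1}²)/d_k, a_{k+1} = ⌊(a₀ + m_{k+1})/d_{k+1}⌋ (starting m₀ = 0, d₀ = 1), with convergents p_k = a_k·p_{k-1} + p_{k-2}, q_k = a_k·q_{k-1} + q_{k-2} (p₋₁ = 1, q₋₁ = 0):
  k = 0: a₀ = 7; p₀/q₀ = 7/1; p₀² − 57·q₀² = 49 − 57 = -8.
  k = 1: m = 7, d = 8, a = ⌊(7 + 7)/8⌋ = 1; p/q = (1·7 + 1)/(1·1 + 0) = 8/1; p² − 57·q² = 64 − 57 = 7.
  k = 2: m = 1, d = 7, a = ⌊(7 + 1)/7⌋ = 1; p/q = (1·8 + 7)/(1·1 + 1) = 15/2; p² − 57·q² = 225 − 228 = -3.
  k = 3: m = 6, d = 3, a = ⌊(7 + 6)/3⌋ = 4; p/q = (4·15 + 8)/(4·2 + 1) = 68/9; p² − 57·q² = 4624 − 4617 = 7.
  k = 4: m = 6, d = 7, a = ⌊(7 + 6)/7⌋ = 1; p/q = (1·68 + 15)/(1·9 + 2) = 83/11; p² − 57·q² = 6889 − 6897 = -8.
  k = 5: m = 1, d = 8, a = ⌊(7 + 1)/8⌋ = 1; p/q = (1·83 + 68)/(1·11 + 9) = 151/20; p² − 57·q² = 22801 − 22800 = 1.
  The first convergent with p² − 57·q² = 1 gives the fundamental solution (x₁, y₁) = (151, 20).
Step 2: Apply the recurrence (x_{n+1}, y_{n+1}) = (x₁x_n + 57y₁y_n, x₁y_n + y₁x_n) repeatedly.
  From (x_1, y_1) = (151, 20): x_2 = 151·151 + 57·20·20 = 45601; y_2 = 151·20 + 20·151 = 6040.
  From (x_2, y_2) = (45601, 6040): x_3 = 151·45601 + 57·20·6040 = 13771351; y_3 = 151·6040 + 20·45601 = 1824060.
  From (x_3, y_3) = (13771351, 1824060): x_4 = 151·13771351 + 57·20·1824060 = 4158902401; y_4 = 151·1824060 + 20·13771351 = 550860080.
Step 3: Verify x_4² - 57·y_4² = 17296469181043564801 - 17296469181043564800 = 1 (should be 1). ✓

(x_1, y_1) = (151, 20); (x_4, y_4) = (4158902401, 550860080).


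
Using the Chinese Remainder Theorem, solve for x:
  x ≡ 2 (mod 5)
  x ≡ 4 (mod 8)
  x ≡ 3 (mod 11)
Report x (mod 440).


Moduli 5, 8, 11 are pairwise coprime; by CRT there is a unique solution modulo M = 5 · 8 · 11 = 440.
Solve pairwise, accumulating the modulus:
  Start with x ≡ 2 (mod 5).
  Combine with x ≡ 4 (mod 8): since gcd(5, 8) = 1, we get a unique residue mod 40.
    Write x = 2 + 5·t and substitute into x ≡ 4 (mod 8): 5·t ≡ 4 − 2 = 2 (mod 8).
    The inverse of 5 mod 8 is 5 (since 5·5 = 25 = 3·8 + 1), so t ≡ 5·2 = 10 ≡ 2 (mod 8).
    Then x = 2 + 5·2 = 12, valid modulo lcm(5, 8) = 40: x ≡ 12 (mod 40).
  Combine with x ≡ 3 (mod 11): since gcd(40, 11) = 1, we get a unique residue mod 440.
    Write x = 12 + 40·t and substitute into x ≡ 3 (mod 11): 40·t ≡ 3 − 12 = -9 (mod 11).
    Reduce coefficients mod 11: 7·t ≡ 2 (mod 11).
    The inverse of 7 mod 11 is 8 (since 7·8 = 56 = 5·11 + 1), so t ≡ 8·2 = 16 ≡ 5 (mod 11).
    Then x = 12 + 40·5 = 212, valid modulo lcm(40, 11) = 440: x ≡ 212 (mod 440).
Verify: 212 mod 5 = 2 ✓, 212 mod 8 = 4 ✓, 212 mod 11 = 3 ✓.

x ≡ 212 (mod 440).


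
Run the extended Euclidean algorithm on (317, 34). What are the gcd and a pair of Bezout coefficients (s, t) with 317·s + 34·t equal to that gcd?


Euclidean algorithm on (317, 34) — divide until remainder is 0:
  317 = 9 · 34 + 11
  34 = 3 · 11 + 1
  11 = 11 · 1 + 0
gcd(317, 34) = 1.
Track Bezout coefficients alongside the remainders: start with r₀ = 317 = a·1 + b·0 (s = 1, t = 0) and r₁ = 34 = a·0 + b·1 (s = 0, t = 1); each new remainder r_{k+1} = r_{k-1} − q_k·r_k inherits s_{k+1} = s_{k-1} − q_k·s_k, t_{k+1} = t_{k-1} − q_k·t_k, so r_k = a·s_k + b·t_k at every step:
  q = 9: r = 11, s = 1 − 9·0 = 1, t = 0 − 9·1 = -9  (check: 317·1 + 34·(-9) = 11)
  q = 3: r = 1, s = 0 − 3·1 = -3, t = 1 − 3·(-9) = 28  (check: 317·(-3) + 34·28 = 1)
The row with r = 1 (the gcd) gives the Bezout coefficients s = -3, t = 28.
Result: 317 · (-3) + 34 · (28) = 1.

gcd(317, 34) = 1; s = -3, t = 28 (check: 317·(-3) + 34·28 = 1).


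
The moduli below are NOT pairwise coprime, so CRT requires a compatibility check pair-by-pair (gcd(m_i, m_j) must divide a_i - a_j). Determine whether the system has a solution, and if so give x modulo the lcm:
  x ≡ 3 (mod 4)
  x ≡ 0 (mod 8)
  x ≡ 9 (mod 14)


Moduli 4, 8, 14 are not pairwise coprime, so CRT works modulo lcm(m_i) when all pairwise compatibility conditions hold.
Pairwise compatibility: gcd(m_i, m_j) must divide a_i - a_j for every pair.
Merge one congruence at a time:
  Start: x ≡ 3 (mod 4).
  Combine with x ≡ 0 (mod 8): gcd(4, 8) = 4, and 0 - 3 = -3 is NOT divisible by 4.
    ⇒ system is inconsistent (no integer solution).

No solution (the system is inconsistent).


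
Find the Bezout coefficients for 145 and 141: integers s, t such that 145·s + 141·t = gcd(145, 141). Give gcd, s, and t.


Euclidean algorithm on (145, 141) — divide until remainder is 0:
  145 = 1 · 141 + 4
  141 = 35 · 4 + 1
  4 = 4 · 1 + 0
gcd(145, 141) = 1.
Track Bezout coefficients alongside the remainders: start with r₀ = 145 = a·1 + b·0 (s = 1, t = 0) and r₁ = 141 = a·0 + b·1 (s = 0, t = 1); each new remainder r_{k+1} = r_{k-1} − q_k·r_k inherits s_{k+1} = s_{k-1} − q_k·s_k, t_{k+1} = t_{k-1} − q_k·t_k, so r_k = a·s_k + b·t_k at every step:
  q = 1: r = 4, s = 1 − 1·0 = 1, t = 0 − 1·1 = -1  (check: 145·1 + 141·(-1) = 4)
  q = 35: r = 1, s = 0 − 35·1 = -35, t = 1 − 35·(-1) = 36  (check: 145·(-35) + 141·36 = 1)
The row with r = 1 (the gcd) gives the Bezout coefficients s = -35, t = 36.
Result: 145 · (-35) + 141 · (36) = 1.

gcd(145, 141) = 1; s = -35, t = 36 (check: 145·(-35) + 141·36 = 1).


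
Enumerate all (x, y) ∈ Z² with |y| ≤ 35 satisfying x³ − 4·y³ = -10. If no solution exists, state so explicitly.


The equation is x³ - 4y³ = -10. For fixed y, x³ = 4·y³ − 10, so a solution requires the RHS to be a perfect cube.
Strategy: iterate y from -35 to 35, compute RHS = 4·y³ − 10, and check whether it is a (positive or negative) perfect cube.
Check small values of y:
  y = 0: RHS = -10 is not a perfect cube.
  y = 1: RHS = -6 is not a perfect cube.
  y = -1: RHS = -14 is not a perfect cube.
  y = 2: RHS = 22 is not a perfect cube.
  y = -2: RHS = -42 is not a perfect cube.
  y = 3: RHS = 98 is not a perfect cube.
  y = -3: RHS = -118 is not a perfect cube.
Continuing the search up to |y| = 35 finds no solutions either.
No (x, y) in the scanned range satisfies the equation.

No integer solutions with |y| ≤ 35.


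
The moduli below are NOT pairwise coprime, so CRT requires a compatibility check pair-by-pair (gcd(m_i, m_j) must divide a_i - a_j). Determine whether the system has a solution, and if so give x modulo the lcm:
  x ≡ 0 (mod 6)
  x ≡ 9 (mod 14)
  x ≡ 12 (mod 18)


Moduli 6, 14, 18 are not pairwise coprime, so CRT works modulo lcm(m_i) when all pairwise compatibility conditions hold.
Pairwise compatibility: gcd(m_i, m_j) must divide a_i - a_j for every pair.
Merge one congruence at a time:
  Start: x ≡ 0 (mod 6).
  Combine with x ≡ 9 (mod 14): gcd(6, 14) = 2, and 9 - 0 = 9 is NOT divisible by 2.
    ⇒ system is inconsistent (no integer solution).

No solution (the system is inconsistent).


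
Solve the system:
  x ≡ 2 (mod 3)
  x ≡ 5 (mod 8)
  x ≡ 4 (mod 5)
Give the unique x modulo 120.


Moduli 3, 8, 5 are pairwise coprime; by CRT there is a unique solution modulo M = 3 · 8 · 5 = 120.
Solve pairwise, accumulating the modulus:
  Start with x ≡ 2 (mod 3).
  Combine with x ≡ 5 (mod 8): since gcd(3, 8) = 1, we get a unique residue mod 24.
    Write x = 2 + 3·t and substitute into x ≡ 5 (mod 8): 3·t ≡ 5 − 2 = 3 (mod 8).
    The inverse of 3 mod 8 is 3 (since 3·3 = 9 = 1·8 + 1), so t ≡ 3·3 = 9 ≡ 1 (mod 8).
    Then x = 2 + 3·1 = 5, valid modulo lcm(3, 8) = 24: x ≡ 5 (mod 24).
  Combine with x ≡ 4 (mod 5): since gcd(24, 5) = 1, we get a unique residue mod 120.
    Write x = 5 + 24·t and substitute into x ≡ 4 (mod 5): 24·t ≡ 4 − 5 = -1 (mod 5).
    Reduce coefficients mod 5: 4·t ≡ 4 (mod 5).
    The inverse of 4 mod 5 is 4 (since 4·4 = 16 = 3·5 + 1), so t ≡ 4·4 = 16 ≡ 1 (mod 5).
    Then x = 5 + 24·1 = 29, valid modulo lcm(24, 5) = 120: x ≡ 29 (mod 120).
Verify: 29 mod 3 = 2 ✓, 29 mod 8 = 5 ✓, 29 mod 5 = 4 ✓.

x ≡ 29 (mod 120).


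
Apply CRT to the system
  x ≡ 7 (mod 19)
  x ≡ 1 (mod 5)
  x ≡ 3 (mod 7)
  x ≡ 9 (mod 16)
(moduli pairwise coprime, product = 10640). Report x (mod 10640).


Product of moduli M = 19 · 5 · 7 · 16 = 10640.
Merge one congruence at a time:
  Start: x ≡ 7 (mod 19).
  Combine with x ≡ 1 (mod 5); new modulus lcm = 95.
    Write x = 7 + 19·t and substitute into x ≡ 1 (mod 5): 19·t ≡ 1 − 7 = -6 (mod 5).
    Reduce coefficients mod 5: 4·t ≡ 4 (mod 5).
    The inverse of 4 mod 5 is 4 (since 4·4 = 16 = 3·5 + 1), so t ≡ 4·4 = 16 ≡ 1 (mod 5).
    Then x = 7 + 19·1 = 26, valid modulo lcm(19, 5) = 95: x ≡ 26 (mod 95).
  Combine with x ≡ 3 (mod 7); new modulus lcm = 665.
    Write x = 26 + 95·t and substitute into x ≡ 3 (mod 7): 95·t ≡ 3 − 26 = -23 (mod 7).
    Reduce coefficients mod 7: 4·t ≡ 5 (mod 7).
    The inverse of 4 mod 7 is 2 (since 4·2 = 8 = 1·7 + 1), so t ≡ 2·5 = 10 ≡ 3 (mod 7).
    Then x = 26 + 95·3 = 311, valid modulo lcm(95, 7) = 665: x ≡ 311 (mod 665).
  Combine with x ≡ 9 (mod 16); new modulus lcm = 10640.
    Write x = 311 + 665·t and substitute into x ≡ 9 (mod 16): 665·t ≡ 9 − 311 = -302 (mod 16).
    Reduce coefficients mod 16: 9·t ≡ 2 (mod 16).
    The inverse of 9 mod 16 is 9 (since 9·9 = 81 = 5·16 + 1), so t ≡ 9·2 = 18 ≡ 2 (mod 16).
    Then x = 311 + 665·2 = 1641, valid modulo lcm(665, 16) = 10640: x ≡ 1641 (mod 10640).
Verify against each original: 1641 mod 19 = 7, 1641 mod 5 = 1, 1641 mod 7 = 3, 1641 mod 16 = 9.

x ≡ 1641 (mod 10640).


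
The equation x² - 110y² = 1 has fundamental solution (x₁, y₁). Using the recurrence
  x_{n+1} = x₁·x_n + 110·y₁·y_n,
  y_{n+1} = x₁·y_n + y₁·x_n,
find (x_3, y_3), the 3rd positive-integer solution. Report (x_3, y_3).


Step 1: Find the fundamental solution (x₁, y₁) of x² - 110y² = 1.
  Expand √110 as a continued fraction. a₀ = ⌊√110⌋ = 10; iterate m_{k+1} = d_k·a_k − m_k, d_{k+1} = (110 − m_{k+1}²)/d_k, a_{k+1} = ⌊(a₀ + m_{k+1})/d_{k+1}⌋ (starting m₀ = 0, d₀ = 1), with convergents p_k = a_k·p_{k-1} + p_{k-2}, q_k = a_k·q_{k-1} + q_{k-2} (p₋₁ = 1, q₋₁ = 0):
  k = 0: a₀ = 10; p₀/q₀ = 10/1; p₀² − 110·q₀² = 100 − 110 = -10.
  k = 1: m = 10, d = 10, a = ⌊(10 + 10)/10⌋ = 2; p/q = (2·10 + 1)/(2·1 + 0) = 21/2; p² − 110·q² = 441 − 440 = 1.
  The first convergent with p² − 110·q² = 1 gives the fundamental solution (x₁, y₁) = (21, 2).
Step 2: Apply the recurrence (x_{n+1}, y_{n+1}) = (x₁x_n + 110y₁y_n, x₁y_n + y₁x_n) repeatedly.
  From (x_1, y_1) = (21, 2): x_2 = 21·21 + 110·2·2 = 881; y_2 = 21·2 + 2·21 = 84.
  From (x_2, y_2) = (881, 84): x_3 = 21·881 + 110·2·84 = 36981; y_3 = 21·84 + 2·881 = 3526.
Step 3: Verify x_3² - 110·y_3² = 1367594361 - 1367594360 = 1 (should be 1). ✓

(x_1, y_1) = (21, 2); (x_3, y_3) = (36981, 3526).


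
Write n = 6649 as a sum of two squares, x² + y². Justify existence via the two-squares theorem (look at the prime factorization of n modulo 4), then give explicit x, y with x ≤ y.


Step 1: Factor n = 6649 = 61 · 109.
Step 2: Check the mod-4 condition on each prime factor: 61 ≡ 1 (mod 4), exponent 1; 109 ≡ 1 (mod 4), exponent 1.
All primes ≡ 3 (mod 4) appear to even exponent (or don't appear), so by the two-squares theorem n IS expressible as a sum of two squares.
Step 3: Build a representation. Here n = 61 · 109 is a product of primes ≡ 1 (mod 4). Each prime p ≡ 1 (mod 4) is itself a sum of two squares; find a² by testing p − a² for a perfect square:
  61: 61 − 1² = 60, 61 − 2² = 57, 61 − 3² = 52, 61 − 4² = 45, 61 − 5² = 36 = 6² ⇒ 61 = 5² + 6².
  109: 109 − 1² = 108, 109 − 2² = 105, 109 − 3² = 100 = 10² ⇒ 109 = 3² + 10².
  Combine using the Brahmagupta–Fibonacci identity (a² + b²)(c² + d²) = (ac − bd)² + (ad + bc)² = (ac + bd)² + (ad − bc)²:
  61 · 109 = 6649: from (5² + 6²)(3² + 10²), take (5·3 − 6·10, 5·10 + 6·3) = (15 − 60, 50 + 18) = (-45, 68); dropping signs (only squares matter) gives (45, 68); check 45² + 68² = 2025 + 4624 = 6649 ✓.
Step 4: Order so x ≤ y and verify: 45² + 68² = 2025 + 4624 = 6649 = n. ✓

n = 6649 = 45² + 68² (one valid representation with x ≤ y).


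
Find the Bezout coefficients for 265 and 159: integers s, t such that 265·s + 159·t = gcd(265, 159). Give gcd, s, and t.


Euclidean algorithm on (265, 159) — divide until remainder is 0:
  265 = 1 · 159 + 106
  159 = 1 · 106 + 53
  106 = 2 · 53 + 0
gcd(265, 159) = 53.
Track Bezout coefficients alongside the remainders: start with r₀ = 265 = a·1 + b·0 (s = 1, t = 0) and r₁ = 159 = a·0 + b·1 (s = 0, t = 1); each new remainder r_{k+1} = r_{k-1} − q_k·r_k inherits s_{k+1} = s_{k-1} − q_k·s_k, t_{k+1} = t_{k-1} − q_k·t_k, so r_k = a·s_k + b·t_k at every step:
  q = 1: r = 106, s = 1 − 1·0 = 1, t = 0 − 1·1 = -1  (check: 265·1 + 159·(-1) = 106)
  q = 1: r = 53, s = 0 − 1·1 = -1, t = 1 − 1·(-1) = 2  (check: 265·(-1) + 159·2 = 53)
The row with r = 53 (the gcd) gives the Bezout coefficients s = -1, t = 2.
Result: 265 · (-1) + 159 · (2) = 53.

gcd(265, 159) = 53; s = -1, t = 2 (check: 265·(-1) + 159·2 = 53).


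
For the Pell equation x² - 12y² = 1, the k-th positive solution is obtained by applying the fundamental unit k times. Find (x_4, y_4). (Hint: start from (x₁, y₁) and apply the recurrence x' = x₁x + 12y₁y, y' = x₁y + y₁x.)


Step 1: Find the fundamental solution (x₁, y₁) of x² - 12y² = 1.
  Expand √12 as a continued fraction. a₀ = ⌊√12⌋ = 3; iterate m_{k+1} = d_k·a_k − m_k, d_{k+1} = (12 − m_{k+1}²)/d_k, a_{k+1} = ⌊(a₀ + m_{k+1})/d_{k+1}⌋ (starting m₀ = 0, d₀ = 1), with convergents p_k = a_k·p_{k-1} + p_{k-2}, q_k = a_k·q_{k-1} + q_{k-2} (p₋₁ = 1, q₋₁ = 0):
  k = 0: a₀ = 3; p₀/q₀ = 3/1; p₀² − 12·q₀² = 9 − 12 = -3.
  k = 1: m = 3, d = 3, a = ⌊(3 + 3)/3⌋ = 2; p/q = (2·3 + 1)/(2·1 + 0) = 7/2; p² − 12·q² = 49 − 48 = 1.
  The first convergent with p² − 12·q² = 1 gives the fundamental solution (x₁, y₁) = (7, 2).
Step 2: Apply the recurrence (x_{n+1}, y_{n+1}) = (x₁x_n + 12y₁y_n, x₁y_n + y₁x_n) repeatedly.
  From (x_1, y_1) = (7, 2): x_2 = 7·7 + 12·2·2 = 97; y_2 = 7·2 + 2·7 = 28.
  From (x_2, y_2) = (97, 28): x_3 = 7·97 + 12·2·28 = 1351; y_3 = 7·28 + 2·97 = 390.
  From (x_3, y_3) = (1351, 390): x_4 = 7·1351 + 12·2·390 = 18817; y_4 = 7·390 + 2·1351 = 5432.
Step 3: Verify x_4² - 12·y_4² = 354079489 - 354079488 = 1 (should be 1). ✓

(x_1, y_1) = (7, 2); (x_4, y_4) = (18817, 5432).


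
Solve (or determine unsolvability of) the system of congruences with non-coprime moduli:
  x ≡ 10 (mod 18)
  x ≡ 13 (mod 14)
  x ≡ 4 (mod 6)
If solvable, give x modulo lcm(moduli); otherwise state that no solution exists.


Moduli 18, 14, 6 are not pairwise coprime, so CRT works modulo lcm(m_i) when all pairwise compatibility conditions hold.
Pairwise compatibility: gcd(m_i, m_j) must divide a_i - a_j for every pair.
Merge one congruence at a time:
  Start: x ≡ 10 (mod 18).
  Combine with x ≡ 13 (mod 14): gcd(18, 14) = 2, and 13 - 10 = 3 is NOT divisible by 2.
    ⇒ system is inconsistent (no integer solution).

No solution (the system is inconsistent).


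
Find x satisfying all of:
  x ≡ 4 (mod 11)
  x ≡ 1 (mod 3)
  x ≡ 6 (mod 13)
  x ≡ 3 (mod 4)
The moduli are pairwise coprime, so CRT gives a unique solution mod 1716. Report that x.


Product of moduli M = 11 · 3 · 13 · 4 = 1716.
Merge one congruence at a time:
  Start: x ≡ 4 (mod 11).
  Combine with x ≡ 1 (mod 3); new modulus lcm = 33.
    Write x = 4 + 11·t and substitute into x ≡ 1 (mod 3): 11·t ≡ 1 − 4 = -3 (mod 3).
    Reduce coefficients mod 3: 2·t ≡ 0 (mod 3).
    The inverse of 2 mod 3 is 2 (since 2·2 = 4 = 1·3 + 1), so t ≡ 2·0 = 0 ≡ 0 (mod 3).
    Then x = 4 + 11·0 = 4, valid modulo lcm(11, 3) = 33: x ≡ 4 (mod 33).
  Combine with x ≡ 6 (mod 13); new modulus lcm = 429.
    Write x = 4 + 33·t and substitute into x ≡ 6 (mod 13): 33·t ≡ 6 − 4 = 2 (mod 13).
    Reduce coefficients mod 13: 7·t ≡ 2 (mod 13).
    The inverse of 7 mod 13 is 2 (since 7·2 = 14 = 1·13 + 1), so t ≡ 2·2 = 4 ≡ 4 (mod 13).
    Then x = 4 + 33·4 = 136, valid modulo lcm(33, 13) = 429: x ≡ 136 (mod 429).
  Combine with x ≡ 3 (mod 4); new modulus lcm = 1716.
    Write x = 136 + 429·t and substitute into x ≡ 3 (mod 4): 429·t ≡ 3 − 136 = -133 (mod 4).
    Reduce coefficients mod 4: 1·t ≡ 3 (mod 4).
    So t ≡ 3 (mod 4).
    Then x = 136 + 429·3 = 1423, valid modulo lcm(429, 4) = 1716: x ≡ 1423 (mod 1716).
Verify against each original: 1423 mod 11 = 4, 1423 mod 3 = 1, 1423 mod 13 = 6, 1423 mod 4 = 3.

x ≡ 1423 (mod 1716).


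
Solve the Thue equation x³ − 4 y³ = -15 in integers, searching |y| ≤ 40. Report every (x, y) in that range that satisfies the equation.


The equation is x³ - 4y³ = -15. For fixed y, x³ = 4·y³ − 15, so a solution requires the RHS to be a perfect cube.
Strategy: iterate y from -40 to 40, compute RHS = 4·y³ − 15, and check whether it is a (positive or negative) perfect cube.
Check small values of y:
  y = 0: RHS = -15 is not a perfect cube.
  y = 1: RHS = -11 is not a perfect cube.
  y = -1: RHS = -19 is not a perfect cube.
  y = 2: RHS = 17 is not a perfect cube.
  y = -2: RHS = -47 is not a perfect cube.
  y = 3: RHS = 93 is not a perfect cube.
  y = -3: RHS = -123 is not a perfect cube.
Continuing the search up to |y| = 40 finds no solutions either.
No (x, y) in the scanned range satisfies the equation.

No integer solutions with |y| ≤ 40.
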